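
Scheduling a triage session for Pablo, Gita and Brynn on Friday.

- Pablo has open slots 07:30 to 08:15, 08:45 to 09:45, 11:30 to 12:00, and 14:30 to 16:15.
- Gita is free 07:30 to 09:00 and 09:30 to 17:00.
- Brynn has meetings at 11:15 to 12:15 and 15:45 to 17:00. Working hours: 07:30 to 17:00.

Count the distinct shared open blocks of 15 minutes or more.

4

Brynn free within 07:30–17:00: 07:30–11:15, 12:15–15:45.
Pablo ∩ Gita: 07:30–08:15, 08:45–09:00, 09:30–09:45, 11:30–12:00, 14:30–16:15.
Pablo ∩ Gita ∩ Brynn: 07:30–08:15, 08:45–09:00, 09:30–09:45, 14:30–15:45.
Windows ≥ 15 min: 07:30–08:15, 08:45–09:00, 09:30–09:45, 14:30–15:45.
That's 4 windows.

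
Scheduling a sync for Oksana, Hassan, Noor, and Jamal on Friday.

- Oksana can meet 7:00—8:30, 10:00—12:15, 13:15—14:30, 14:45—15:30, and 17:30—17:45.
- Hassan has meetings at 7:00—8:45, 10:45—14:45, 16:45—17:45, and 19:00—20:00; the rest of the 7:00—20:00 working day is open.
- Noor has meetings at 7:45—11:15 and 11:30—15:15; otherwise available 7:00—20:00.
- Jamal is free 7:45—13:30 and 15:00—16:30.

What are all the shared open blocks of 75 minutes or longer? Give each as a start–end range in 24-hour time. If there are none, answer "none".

Hassan free within 07:00–20:00: 08:45–10:45, 14:45–16:45, 17:45–19:00.
Noor free within 07:00–20:00: 07:00–07:45, 11:15–11:30, 15:15–20:00.
Oksana ∩ Hassan: 10:00–10:45, 14:45–15:30.
Oksana ∩ Hassan ∩ Noor: 15:15–15:30.
Oksana ∩ Hassan ∩ Noor ∩ Jamal: 15:15–15:30.
Windows ≥ 75 min: (none).

none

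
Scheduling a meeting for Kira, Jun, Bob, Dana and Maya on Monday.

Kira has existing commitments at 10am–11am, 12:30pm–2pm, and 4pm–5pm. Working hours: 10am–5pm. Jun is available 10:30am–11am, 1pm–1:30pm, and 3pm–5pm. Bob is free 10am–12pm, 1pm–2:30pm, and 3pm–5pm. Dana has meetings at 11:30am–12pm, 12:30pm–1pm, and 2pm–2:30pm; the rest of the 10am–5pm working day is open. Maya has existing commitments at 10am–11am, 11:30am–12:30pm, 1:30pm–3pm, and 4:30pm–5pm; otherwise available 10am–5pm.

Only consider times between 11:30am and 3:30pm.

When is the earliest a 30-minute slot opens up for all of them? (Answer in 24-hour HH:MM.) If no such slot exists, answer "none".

Kira free within 10:00–17:00: 11:00–12:30, 14:00–16:00.
Dana free within 10:00–17:00: 10:00–11:30, 12:00–12:30, 13:00–14:00, 14:30–17:00.
Maya free within 10:00–17:00: 11:00–11:30, 12:30–13:30, 15:00–16:30.
Kira ∩ Jun: 15:00–16:00.
Kira ∩ Jun ∩ Bob: 15:00–16:00.
Kira ∩ Jun ∩ Bob ∩ Dana: 15:00–16:00.
Kira ∩ Jun ∩ Bob ∩ Dana ∩ Maya: 15:00–16:00.
Restricted to 11:30–15:30: 15:00–15:30.
Windows ≥ 30 min: 15:00–15:30.
Earliest such window starts at 15:00.

15:00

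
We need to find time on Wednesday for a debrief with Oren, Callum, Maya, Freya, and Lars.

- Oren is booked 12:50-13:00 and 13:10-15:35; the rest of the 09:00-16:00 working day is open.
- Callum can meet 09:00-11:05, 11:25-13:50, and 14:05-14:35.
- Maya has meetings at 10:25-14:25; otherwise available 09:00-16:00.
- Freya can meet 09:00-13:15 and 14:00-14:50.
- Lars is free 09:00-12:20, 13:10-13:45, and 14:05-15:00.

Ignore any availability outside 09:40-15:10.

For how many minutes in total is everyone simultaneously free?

Oren free within 09:00–16:00: 09:00–12:50, 13:00–13:10, 15:35–16:00.
Maya free within 09:00–16:00: 09:00–10:25, 14:25–16:00.
Oren ∩ Callum: 09:00–11:05, 11:25–12:50, 13:00–13:10.
Oren ∩ Callum ∩ Maya: 09:00–10:25.
Oren ∩ Callum ∩ Maya ∩ Freya: 09:00–10:25.
Oren ∩ Callum ∩ Maya ∩ Freya ∩ Lars: 09:00–10:25.
Restricted to 09:40–15:10: 09:40–10:25.
Total common minutes: 45.

45 minutes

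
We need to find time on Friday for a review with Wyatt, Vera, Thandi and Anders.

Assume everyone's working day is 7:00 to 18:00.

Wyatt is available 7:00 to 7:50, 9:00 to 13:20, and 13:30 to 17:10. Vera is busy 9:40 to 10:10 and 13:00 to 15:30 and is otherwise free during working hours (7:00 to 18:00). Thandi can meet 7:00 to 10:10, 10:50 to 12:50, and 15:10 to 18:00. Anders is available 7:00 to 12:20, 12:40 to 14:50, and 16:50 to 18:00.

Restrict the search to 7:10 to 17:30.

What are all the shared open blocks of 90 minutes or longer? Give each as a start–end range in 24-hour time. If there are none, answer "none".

10:50–12:20

Vera free within 07:00–18:00: 07:00–09:40, 10:10–13:00, 15:30–18:00.
Wyatt ∩ Vera: 07:00–07:50, 09:00–09:40, 10:10–13:00, 15:30–17:10.
Wyatt ∩ Vera ∩ Thandi: 07:00–07:50, 09:00–09:40, 10:50–12:50, 15:30–17:10.
Wyatt ∩ Vera ∩ Thandi ∩ Anders: 07:00–07:50, 09:00–09:40, 10:50–12:20, 12:40–12:50, 16:50–17:10.
Restricted to 07:10–17:30: 07:10–07:50, 09:00–09:40, 10:50–12:20, 12:40–12:50, 16:50–17:10.
Windows ≥ 90 min: 10:50–12:20.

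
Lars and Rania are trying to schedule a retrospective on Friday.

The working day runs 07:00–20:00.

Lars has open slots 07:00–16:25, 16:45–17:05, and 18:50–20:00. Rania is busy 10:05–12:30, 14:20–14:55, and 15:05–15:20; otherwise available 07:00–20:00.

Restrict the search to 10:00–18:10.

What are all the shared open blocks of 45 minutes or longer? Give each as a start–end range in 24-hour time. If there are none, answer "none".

Rania free within 07:00–20:00: 07:00–10:05, 12:30–14:20, 14:55–15:05, 15:20–20:00.
Lars ∩ Rania: 07:00–10:05, 12:30–14:20, 14:55–15:05, 15:20–16:25, 16:45–17:05, 18:50–20:00.
Restricted to 10:00–18:10: 10:00–10:05, 12:30–14:20, 14:55–15:05, 15:20–16:25, 16:45–17:05.
Windows ≥ 45 min: 12:30–14:20, 15:20–16:25.

12:30–14:20, 15:20–16:25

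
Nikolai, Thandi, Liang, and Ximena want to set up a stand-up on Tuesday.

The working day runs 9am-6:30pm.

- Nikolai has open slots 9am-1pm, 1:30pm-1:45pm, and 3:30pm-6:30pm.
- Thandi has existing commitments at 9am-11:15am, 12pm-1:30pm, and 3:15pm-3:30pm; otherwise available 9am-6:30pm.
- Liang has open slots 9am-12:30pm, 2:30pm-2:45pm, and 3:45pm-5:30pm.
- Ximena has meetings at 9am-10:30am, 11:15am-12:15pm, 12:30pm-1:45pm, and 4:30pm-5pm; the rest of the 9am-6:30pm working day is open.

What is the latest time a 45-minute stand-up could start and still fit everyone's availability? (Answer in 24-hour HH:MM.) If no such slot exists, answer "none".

15:45

Thandi free within 09:00–18:30: 11:15–12:00, 13:30–15:15, 15:30–18:30.
Ximena free within 09:00–18:30: 10:30–11:15, 12:15–12:30, 13:45–16:30, 17:00–18:30.
Nikolai ∩ Thandi: 11:15–12:00, 13:30–13:45, 15:30–18:30.
Nikolai ∩ Thandi ∩ Liang: 11:15–12:00, 15:45–17:30.
Nikolai ∩ Thandi ∩ Liang ∩ Ximena: 15:45–16:30, 17:00–17:30.
Windows ≥ 45 min: 15:45–16:30.
Latest start in the last window 15:45–16:30 is 16:30 − 45 min = 15:45.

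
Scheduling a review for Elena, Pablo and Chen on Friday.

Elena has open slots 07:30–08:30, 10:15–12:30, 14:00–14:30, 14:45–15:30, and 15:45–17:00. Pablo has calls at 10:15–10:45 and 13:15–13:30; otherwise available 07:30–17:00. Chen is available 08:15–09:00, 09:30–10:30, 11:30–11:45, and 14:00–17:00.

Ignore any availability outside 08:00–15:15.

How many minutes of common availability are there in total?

Pablo free within 07:30–17:00: 07:30–10:15, 10:45–13:15, 13:30–17:00.
Elena ∩ Pablo: 07:30–08:30, 10:45–12:30, 14:00–14:30, 14:45–15:30, 15:45–17:00.
Elena ∩ Pablo ∩ Chen: 08:15–08:30, 11:30–11:45, 14:00–14:30, 14:45–15:30, 15:45–17:00.
Restricted to 08:00–15:15: 08:15–08:30, 11:30–11:45, 14:00–14:30, 14:45–15:15.
Total common minutes: 15 + 15 + 30 + 30 = 90.

90 minutes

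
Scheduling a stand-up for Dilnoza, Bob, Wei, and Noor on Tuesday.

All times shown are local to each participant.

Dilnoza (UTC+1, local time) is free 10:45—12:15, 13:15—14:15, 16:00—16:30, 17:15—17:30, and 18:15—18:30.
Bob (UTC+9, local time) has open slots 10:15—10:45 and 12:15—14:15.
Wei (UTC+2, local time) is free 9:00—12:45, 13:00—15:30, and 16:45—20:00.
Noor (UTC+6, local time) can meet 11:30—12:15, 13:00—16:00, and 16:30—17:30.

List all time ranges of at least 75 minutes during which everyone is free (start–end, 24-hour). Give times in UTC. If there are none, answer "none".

Dilnoza → UTC: 09:45–11:15, 12:15–13:15, 15:00–15:30, 16:15–16:30, 17:15–17:30.
Bob → UTC: 01:15–01:45, 03:15–05:15.
Wei → UTC: 07:00–10:45, 11:00–13:30, 14:45–18:00.
Noor → UTC: 05:30–06:15, 07:00–10:00, 10:30–11:30.
Dilnoza ∩ Bob: (none).
Dilnoza ∩ Bob ∩ Wei: (none).
Dilnoza ∩ Bob ∩ Wei ∩ Noor: (none).
Windows ≥ 75 min: (none).

none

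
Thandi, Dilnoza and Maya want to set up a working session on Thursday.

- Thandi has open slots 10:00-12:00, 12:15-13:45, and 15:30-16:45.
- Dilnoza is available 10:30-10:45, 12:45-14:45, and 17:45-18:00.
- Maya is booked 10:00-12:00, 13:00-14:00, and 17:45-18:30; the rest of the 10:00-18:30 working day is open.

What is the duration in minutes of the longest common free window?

Maya free within 10:00–18:30: 12:00–13:00, 14:00–17:45.
Thandi ∩ Dilnoza: 10:30–10:45, 12:45–13:45.
Thandi ∩ Dilnoza ∩ Maya: 12:45–13:00.
Single common window of 15 minutes.

15 minutes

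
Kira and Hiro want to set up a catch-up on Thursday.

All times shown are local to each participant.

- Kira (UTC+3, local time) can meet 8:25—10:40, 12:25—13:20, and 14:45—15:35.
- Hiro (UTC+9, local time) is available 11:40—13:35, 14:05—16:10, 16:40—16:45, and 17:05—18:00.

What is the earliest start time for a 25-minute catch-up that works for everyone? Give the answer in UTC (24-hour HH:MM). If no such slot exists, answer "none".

Kira → UTC: 05:25–07:40, 09:25–10:20, 11:45–12:35.
Hiro → UTC: 02:40–04:35, 05:05–07:10, 07:40–07:45, 08:05–09:00.
Kira ∩ Hiro: 05:25–07:10.
Windows ≥ 25 min: 05:25–07:10.
Earliest such window starts at 05:25.

05:25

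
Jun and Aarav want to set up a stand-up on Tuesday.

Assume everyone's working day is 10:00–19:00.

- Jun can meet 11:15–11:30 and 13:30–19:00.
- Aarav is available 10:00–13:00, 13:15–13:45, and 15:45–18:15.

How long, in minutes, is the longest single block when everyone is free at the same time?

150 minutes

Jun ∩ Aarav: 11:15–11:30, 13:30–13:45, 15:45–18:15.
Common window lengths: 15, 15, 150 min; longest is 150.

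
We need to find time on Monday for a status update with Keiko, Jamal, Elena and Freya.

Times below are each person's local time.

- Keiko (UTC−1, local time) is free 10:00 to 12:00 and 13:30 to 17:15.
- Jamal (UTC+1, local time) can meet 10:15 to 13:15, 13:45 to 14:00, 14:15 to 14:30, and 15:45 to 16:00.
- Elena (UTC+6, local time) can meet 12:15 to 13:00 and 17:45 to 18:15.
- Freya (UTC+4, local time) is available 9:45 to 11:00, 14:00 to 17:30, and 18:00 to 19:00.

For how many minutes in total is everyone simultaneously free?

30 minutes

Keiko → UTC: 11:00–13:00, 14:30–18:15.
Jamal → UTC: 09:15–12:15, 12:45–13:00, 13:15–13:30, 14:45–15:00.
Elena → UTC: 06:15–07:00, 11:45–12:15.
Freya → UTC: 05:45–07:00, 10:00–13:30, 14:00–15:00.
Keiko ∩ Jamal: 11:00–12:15, 12:45–13:00, 14:45–15:00.
Keiko ∩ Jamal ∩ Elena: 11:45–12:15.
Keiko ∩ Jamal ∩ Elena ∩ Freya: 11:45–12:15.
Total common minutes: 30.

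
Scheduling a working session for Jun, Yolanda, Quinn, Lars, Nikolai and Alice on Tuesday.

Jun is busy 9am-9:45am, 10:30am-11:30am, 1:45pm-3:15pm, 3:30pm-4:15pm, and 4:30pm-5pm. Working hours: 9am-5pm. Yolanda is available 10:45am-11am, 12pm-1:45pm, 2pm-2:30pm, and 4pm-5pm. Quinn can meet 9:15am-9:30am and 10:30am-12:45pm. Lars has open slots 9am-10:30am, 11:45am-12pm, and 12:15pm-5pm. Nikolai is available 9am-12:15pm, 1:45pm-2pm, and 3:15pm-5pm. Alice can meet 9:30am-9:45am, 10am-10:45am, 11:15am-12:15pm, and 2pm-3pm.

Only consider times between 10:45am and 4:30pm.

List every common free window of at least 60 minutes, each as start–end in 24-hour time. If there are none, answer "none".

Jun free within 09:00–17:00: 09:45–10:30, 11:30–13:45, 15:15–15:30, 16:15–16:30.
Jun ∩ Yolanda: 12:00–13:45, 16:15–16:30.
Jun ∩ Yolanda ∩ Quinn: 12:00–12:45.
Jun ∩ Yolanda ∩ Quinn ∩ Lars: 12:15–12:45.
Jun ∩ Yolanda ∩ Quinn ∩ Lars ∩ Nikolai: (none).
Jun ∩ Yolanda ∩ Quinn ∩ Lars ∩ Nikolai ∩ Alice: (none).
Restricted to 10:45–16:30: (none).
Windows ≥ 60 min: (none).

none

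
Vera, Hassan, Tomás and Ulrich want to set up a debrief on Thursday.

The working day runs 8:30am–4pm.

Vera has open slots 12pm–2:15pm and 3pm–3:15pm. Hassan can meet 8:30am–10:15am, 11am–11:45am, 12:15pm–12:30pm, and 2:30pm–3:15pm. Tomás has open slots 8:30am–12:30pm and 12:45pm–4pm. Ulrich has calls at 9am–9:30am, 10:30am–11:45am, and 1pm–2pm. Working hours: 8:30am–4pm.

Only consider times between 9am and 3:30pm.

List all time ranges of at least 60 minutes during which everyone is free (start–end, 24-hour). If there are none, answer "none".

Ulrich free within 08:30–16:00: 08:30–09:00, 09:30–10:30, 11:45–13:00, 14:00–16:00.
Vera ∩ Hassan: 12:15–12:30, 15:00–15:15.
Vera ∩ Hassan ∩ Tomás: 12:15–12:30, 15:00–15:15.
Vera ∩ Hassan ∩ Tomás ∩ Ulrich: 12:15–12:30, 15:00–15:15.
Restricted to 09:00–15:30: 12:15–12:30, 15:00–15:15.
Windows ≥ 60 min: (none).

none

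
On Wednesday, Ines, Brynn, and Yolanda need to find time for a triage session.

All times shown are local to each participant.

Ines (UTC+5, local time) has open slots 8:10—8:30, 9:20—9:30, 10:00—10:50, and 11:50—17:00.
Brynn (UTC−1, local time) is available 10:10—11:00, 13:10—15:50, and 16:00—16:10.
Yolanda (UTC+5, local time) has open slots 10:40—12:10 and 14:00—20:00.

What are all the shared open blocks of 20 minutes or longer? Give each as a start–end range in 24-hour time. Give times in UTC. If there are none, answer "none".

11:10–12:00

Ines → UTC: 03:10–03:30, 04:20–04:30, 05:00–05:50, 06:50–12:00.
Brynn → UTC: 11:10–12:00, 14:10–16:50, 17:00–17:10.
Yolanda → UTC: 05:40–07:10, 09:00–15:00.
Ines ∩ Brynn: 11:10–12:00.
Ines ∩ Brynn ∩ Yolanda: 11:10–12:00.
Windows ≥ 20 min: 11:10–12:00.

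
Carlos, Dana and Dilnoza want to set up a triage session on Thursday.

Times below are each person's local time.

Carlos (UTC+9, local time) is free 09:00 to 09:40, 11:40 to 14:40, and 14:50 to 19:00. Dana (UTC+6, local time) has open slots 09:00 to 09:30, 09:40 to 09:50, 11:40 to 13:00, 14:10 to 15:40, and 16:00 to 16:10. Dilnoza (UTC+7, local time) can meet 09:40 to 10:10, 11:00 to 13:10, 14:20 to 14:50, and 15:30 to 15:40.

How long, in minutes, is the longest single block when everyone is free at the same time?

20 minutes

Carlos → UTC: 00:00–00:40, 02:40–05:40, 05:50–10:00.
Dana → UTC: 03:00–03:30, 03:40–03:50, 05:40–07:00, 08:10–09:40, 10:00–10:10.
Dilnoza → UTC: 02:40–03:10, 04:00–06:10, 07:20–07:50, 08:30–08:40.
Carlos ∩ Dana: 03:00–03:30, 03:40–03:50, 05:50–07:00, 08:10–09:40.
Carlos ∩ Dana ∩ Dilnoza: 03:00–03:10, 05:50–06:10, 08:30–08:40.
Common window lengths: 10, 20, 10 min; longest is 20.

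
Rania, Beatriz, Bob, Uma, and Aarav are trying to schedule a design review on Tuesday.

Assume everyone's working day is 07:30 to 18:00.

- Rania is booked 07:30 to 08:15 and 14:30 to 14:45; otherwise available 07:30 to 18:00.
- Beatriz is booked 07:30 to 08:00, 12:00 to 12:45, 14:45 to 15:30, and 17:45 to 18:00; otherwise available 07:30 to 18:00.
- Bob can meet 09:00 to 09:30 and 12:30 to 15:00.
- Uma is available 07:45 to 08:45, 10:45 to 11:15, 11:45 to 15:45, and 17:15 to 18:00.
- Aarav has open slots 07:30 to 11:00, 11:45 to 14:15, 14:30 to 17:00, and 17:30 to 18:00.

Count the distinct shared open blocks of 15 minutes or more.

Rania free within 07:30–18:00: 08:15–14:30, 14:45–18:00.
Beatriz free within 07:30–18:00: 08:00–12:00, 12:45–14:45, 15:30–17:45.
Rania ∩ Beatriz: 08:15–12:00, 12:45–14:30, 15:30–17:45.
Rania ∩ Beatriz ∩ Bob: 09:00–09:30, 12:45–14:30.
Rania ∩ Beatriz ∩ Bob ∩ Uma: 12:45–14:30.
Rania ∩ Beatriz ∩ Bob ∩ Uma ∩ Aarav: 12:45–14:15.
Windows ≥ 15 min: 12:45–14:15.
That's 1 window.

1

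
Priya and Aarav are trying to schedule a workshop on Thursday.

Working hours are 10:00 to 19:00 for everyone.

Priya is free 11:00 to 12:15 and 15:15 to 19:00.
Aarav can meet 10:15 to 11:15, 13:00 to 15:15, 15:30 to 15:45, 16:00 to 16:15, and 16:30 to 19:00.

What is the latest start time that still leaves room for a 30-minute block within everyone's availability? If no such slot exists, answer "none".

18:30

Priya ∩ Aarav: 11:00–11:15, 15:30–15:45, 16:00–16:15, 16:30–19:00.
Windows ≥ 30 min: 16:30–19:00.
Latest start in the last window 16:30–19:00 is 19:00 − 30 min = 18:30.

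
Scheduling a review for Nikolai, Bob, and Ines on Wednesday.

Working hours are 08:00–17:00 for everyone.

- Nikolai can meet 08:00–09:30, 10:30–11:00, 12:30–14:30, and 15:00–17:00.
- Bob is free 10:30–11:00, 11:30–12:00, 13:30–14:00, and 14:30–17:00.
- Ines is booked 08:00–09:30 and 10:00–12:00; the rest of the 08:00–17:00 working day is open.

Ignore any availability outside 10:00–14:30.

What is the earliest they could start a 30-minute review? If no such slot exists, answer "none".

Ines free within 08:00–17:00: 09:30–10:00, 12:00–17:00.
Nikolai ∩ Bob: 10:30–11:00, 13:30–14:00, 15:00–17:00.
Nikolai ∩ Bob ∩ Ines: 13:30–14:00, 15:00–17:00.
Restricted to 10:00–14:30: 13:30–14:00.
Windows ≥ 30 min: 13:30–14:00.
Earliest such window starts at 13:30.

13:30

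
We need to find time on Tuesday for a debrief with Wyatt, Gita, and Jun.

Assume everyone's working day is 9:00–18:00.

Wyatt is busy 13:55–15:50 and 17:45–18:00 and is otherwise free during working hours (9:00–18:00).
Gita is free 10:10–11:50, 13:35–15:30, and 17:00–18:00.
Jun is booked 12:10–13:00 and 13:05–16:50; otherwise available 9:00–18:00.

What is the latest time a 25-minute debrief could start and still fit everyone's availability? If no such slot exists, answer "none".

Wyatt free within 09:00–18:00: 09:00–13:55, 15:50–17:45.
Jun free within 09:00–18:00: 09:00–12:10, 13:00–13:05, 16:50–18:00.
Wyatt ∩ Gita: 10:10–11:50, 13:35–13:55, 17:00–17:45.
Wyatt ∩ Gita ∩ Jun: 10:10–11:50, 17:00–17:45.
Windows ≥ 25 min: 10:10–11:50, 17:00–17:45.
Latest start in the last window 17:00–17:45 is 17:45 − 25 min = 17:20.

17:20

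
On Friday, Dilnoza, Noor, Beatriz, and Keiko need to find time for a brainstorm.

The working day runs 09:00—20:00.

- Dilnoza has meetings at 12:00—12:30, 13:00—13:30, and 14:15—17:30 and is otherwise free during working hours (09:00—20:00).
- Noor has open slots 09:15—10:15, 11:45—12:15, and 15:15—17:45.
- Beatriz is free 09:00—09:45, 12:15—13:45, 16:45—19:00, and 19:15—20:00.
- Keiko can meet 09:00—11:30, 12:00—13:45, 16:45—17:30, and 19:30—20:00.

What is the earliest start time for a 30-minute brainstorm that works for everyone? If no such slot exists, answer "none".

09:15

Dilnoza free within 09:00–20:00: 09:00–12:00, 12:30–13:00, 13:30–14:15, 17:30–20:00.
Dilnoza ∩ Noor: 09:15–10:15, 11:45–12:00, 17:30–17:45.
Dilnoza ∩ Noor ∩ Beatriz: 09:15–09:45, 17:30–17:45.
Dilnoza ∩ Noor ∩ Beatriz ∩ Keiko: 09:15–09:45.
Windows ≥ 30 min: 09:15–09:45.
Earliest such window starts at 09:15.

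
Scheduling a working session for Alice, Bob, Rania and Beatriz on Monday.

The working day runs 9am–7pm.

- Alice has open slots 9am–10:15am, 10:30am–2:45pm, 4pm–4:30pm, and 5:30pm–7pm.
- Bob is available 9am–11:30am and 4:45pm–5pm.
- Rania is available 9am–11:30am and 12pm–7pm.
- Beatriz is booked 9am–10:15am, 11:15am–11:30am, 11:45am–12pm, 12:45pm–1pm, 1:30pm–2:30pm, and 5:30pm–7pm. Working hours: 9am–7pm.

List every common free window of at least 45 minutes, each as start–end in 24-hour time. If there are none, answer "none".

10:30–11:15

Beatriz free within 09:00–19:00: 10:15–11:15, 11:30–11:45, 12:00–12:45, 13:00–13:30, 14:30–17:30.
Alice ∩ Bob: 09:00–10:15, 10:30–11:30.
Alice ∩ Bob ∩ Rania: 09:00–10:15, 10:30–11:30.
Alice ∩ Bob ∩ Rania ∩ Beatriz: 10:30–11:15.
Windows ≥ 45 min: 10:30–11:15.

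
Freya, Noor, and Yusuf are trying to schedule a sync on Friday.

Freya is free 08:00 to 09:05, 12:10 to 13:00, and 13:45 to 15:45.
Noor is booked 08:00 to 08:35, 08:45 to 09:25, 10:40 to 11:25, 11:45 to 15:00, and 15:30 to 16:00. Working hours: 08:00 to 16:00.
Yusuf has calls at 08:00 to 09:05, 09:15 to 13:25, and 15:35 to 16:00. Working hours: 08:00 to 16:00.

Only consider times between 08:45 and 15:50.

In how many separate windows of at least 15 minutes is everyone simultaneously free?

1

Noor free within 08:00–16:00: 08:35–08:45, 09:25–10:40, 11:25–11:45, 15:00–15:30.
Yusuf free within 08:00–16:00: 09:05–09:15, 13:25–15:35.
Freya ∩ Noor: 08:35–08:45, 15:00–15:30.
Freya ∩ Noor ∩ Yusuf: 15:00–15:30.
Restricted to 08:45–15:50: 15:00–15:30.
Windows ≥ 15 min: 15:00–15:30.
That's 1 window.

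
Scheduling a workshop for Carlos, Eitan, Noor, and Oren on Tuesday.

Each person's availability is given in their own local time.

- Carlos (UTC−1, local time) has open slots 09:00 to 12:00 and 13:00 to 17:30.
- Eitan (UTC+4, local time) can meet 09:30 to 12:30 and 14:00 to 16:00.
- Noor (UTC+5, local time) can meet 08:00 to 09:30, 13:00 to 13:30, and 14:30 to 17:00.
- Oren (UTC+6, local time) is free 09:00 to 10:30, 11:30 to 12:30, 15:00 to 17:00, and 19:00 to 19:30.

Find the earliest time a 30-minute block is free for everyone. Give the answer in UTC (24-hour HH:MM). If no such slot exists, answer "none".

10:00

Carlos → UTC: 10:00–13:00, 14:00–18:30.
Eitan → UTC: 05:30–08:30, 10:00–12:00.
Noor → UTC: 03:00–04:30, 08:00–08:30, 09:30–12:00.
Oren → UTC: 03:00–04:30, 05:30–06:30, 09:00–11:00, 13:00–13:30.
Carlos ∩ Eitan: 10:00–12:00.
Carlos ∩ Eitan ∩ Noor: 10:00–12:00.
Carlos ∩ Eitan ∩ Noor ∩ Oren: 10:00–11:00.
Windows ≥ 30 min: 10:00–11:00.
Earliest such window starts at 10:00.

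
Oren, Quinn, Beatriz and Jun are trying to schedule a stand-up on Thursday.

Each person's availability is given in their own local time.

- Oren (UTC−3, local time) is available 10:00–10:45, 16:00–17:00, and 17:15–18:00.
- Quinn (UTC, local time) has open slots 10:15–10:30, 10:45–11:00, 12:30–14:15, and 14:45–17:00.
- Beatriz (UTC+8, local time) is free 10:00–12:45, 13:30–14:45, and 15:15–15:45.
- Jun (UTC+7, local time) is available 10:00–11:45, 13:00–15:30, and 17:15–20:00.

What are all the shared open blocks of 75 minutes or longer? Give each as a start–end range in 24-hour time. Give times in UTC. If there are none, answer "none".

none

Oren → UTC: 13:00–13:45, 19:00–20:00, 20:15–21:00.
Quinn → UTC: 10:15–10:30, 10:45–11:00, 12:30–14:15, 14:45–17:00.
Beatriz → UTC: 02:00–04:45, 05:30–06:45, 07:15–07:45.
Jun → UTC: 03:00–04:45, 06:00–08:30, 10:15–13:00.
Oren ∩ Quinn: 13:00–13:45.
Oren ∩ Quinn ∩ Beatriz: (none).
Oren ∩ Quinn ∩ Beatriz ∩ Jun: (none).
Windows ≥ 75 min: (none).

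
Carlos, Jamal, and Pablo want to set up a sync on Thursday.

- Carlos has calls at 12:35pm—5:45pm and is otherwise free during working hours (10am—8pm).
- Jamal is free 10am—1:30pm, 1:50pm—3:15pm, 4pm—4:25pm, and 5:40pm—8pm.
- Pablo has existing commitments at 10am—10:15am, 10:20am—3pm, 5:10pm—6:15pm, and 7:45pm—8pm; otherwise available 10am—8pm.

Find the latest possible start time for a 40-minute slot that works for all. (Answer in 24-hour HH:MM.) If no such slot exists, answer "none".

19:05

Carlos free within 10:00–20:00: 10:00–12:35, 17:45–20:00.
Pablo free within 10:00–20:00: 10:15–10:20, 15:00–17:10, 18:15–19:45.
Carlos ∩ Jamal: 10:00–12:35, 17:45–20:00.
Carlos ∩ Jamal ∩ Pablo: 10:15–10:20, 18:15–19:45.
Windows ≥ 40 min: 18:15–19:45.
Latest start in the last window 18:15–19:45 is 19:45 − 40 min = 19:05.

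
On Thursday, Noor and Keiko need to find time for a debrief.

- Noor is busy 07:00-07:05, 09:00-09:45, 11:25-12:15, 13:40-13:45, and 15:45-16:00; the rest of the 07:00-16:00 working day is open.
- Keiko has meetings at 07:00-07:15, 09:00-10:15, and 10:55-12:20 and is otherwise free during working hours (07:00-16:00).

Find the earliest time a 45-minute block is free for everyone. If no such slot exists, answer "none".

Noor free within 07:00–16:00: 07:05–09:00, 09:45–11:25, 12:15–13:40, 13:45–15:45.
Keiko free within 07:00–16:00: 07:15–09:00, 10:15–10:55, 12:20–16:00.
Noor ∩ Keiko: 07:15–09:00, 10:15–10:55, 12:20–13:40, 13:45–15:45.
Windows ≥ 45 min: 07:15–09:00, 12:20–13:40, 13:45–15:45.
Earliest such window starts at 07:15.

07:15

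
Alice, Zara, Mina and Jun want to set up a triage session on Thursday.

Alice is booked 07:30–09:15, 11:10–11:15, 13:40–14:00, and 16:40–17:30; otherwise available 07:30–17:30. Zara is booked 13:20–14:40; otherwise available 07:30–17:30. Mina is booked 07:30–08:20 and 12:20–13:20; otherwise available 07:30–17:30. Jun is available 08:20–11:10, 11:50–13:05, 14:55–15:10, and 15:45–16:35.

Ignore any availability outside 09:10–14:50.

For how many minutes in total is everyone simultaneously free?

Alice free within 07:30–17:30: 09:15–11:10, 11:15–13:40, 14:00–16:40.
Zara free within 07:30–17:30: 07:30–13:20, 14:40–17:30.
Mina free within 07:30–17:30: 08:20–12:20, 13:20–17:30.
Alice ∩ Zara: 09:15–11:10, 11:15–13:20, 14:40–16:40.
Alice ∩ Zara ∩ Mina: 09:15–11:10, 11:15–12:20, 14:40–16:40.
Alice ∩ Zara ∩ Mina ∩ Jun: 09:15–11:10, 11:50–12:20, 14:55–15:10, 15:45–16:35.
Restricted to 09:10–14:50: 09:15–11:10, 11:50–12:20.
Total common minutes: 115 + 30 = 145.

145 minutes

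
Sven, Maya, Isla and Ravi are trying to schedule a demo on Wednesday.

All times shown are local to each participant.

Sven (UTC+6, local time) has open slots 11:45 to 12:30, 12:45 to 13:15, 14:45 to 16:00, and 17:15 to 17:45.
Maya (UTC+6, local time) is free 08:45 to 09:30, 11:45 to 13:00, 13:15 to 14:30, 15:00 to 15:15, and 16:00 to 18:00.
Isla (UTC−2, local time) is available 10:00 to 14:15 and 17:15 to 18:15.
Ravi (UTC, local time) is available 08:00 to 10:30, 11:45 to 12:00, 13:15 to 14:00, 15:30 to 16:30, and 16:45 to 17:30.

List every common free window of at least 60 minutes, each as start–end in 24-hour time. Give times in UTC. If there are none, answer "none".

Sven → UTC: 05:45–06:30, 06:45–07:15, 08:45–10:00, 11:15–11:45.
Maya → UTC: 02:45–03:30, 05:45–07:00, 07:15–08:30, 09:00–09:15, 10:00–12:00.
Isla → UTC: 12:00–16:15, 19:15–20:15.
Ravi → UTC: 08:00–10:30, 11:45–12:00, 13:15–14:00, 15:30–16:30, 16:45–17:30.
Sven ∩ Maya: 05:45–06:30, 06:45–07:00, 09:00–09:15, 11:15–11:45.
Sven ∩ Maya ∩ Isla: (none).
Sven ∩ Maya ∩ Isla ∩ Ravi: (none).
Windows ≥ 60 min: (none).

none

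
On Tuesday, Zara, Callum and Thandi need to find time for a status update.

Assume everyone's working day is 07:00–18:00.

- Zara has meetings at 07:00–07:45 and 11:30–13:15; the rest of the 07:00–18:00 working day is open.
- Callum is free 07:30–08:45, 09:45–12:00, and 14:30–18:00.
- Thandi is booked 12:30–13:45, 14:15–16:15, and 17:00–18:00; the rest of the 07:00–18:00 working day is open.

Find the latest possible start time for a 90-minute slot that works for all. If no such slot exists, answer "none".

10:00

Zara free within 07:00–18:00: 07:45–11:30, 13:15–18:00.
Thandi free within 07:00–18:00: 07:00–12:30, 13:45–14:15, 16:15–17:00.
Zara ∩ Callum: 07:45–08:45, 09:45–11:30, 14:30–18:00.
Zara ∩ Callum ∩ Thandi: 07:45–08:45, 09:45–11:30, 16:15–17:00.
Windows ≥ 90 min: 09:45–11:30.
Latest start in the last window 09:45–11:30 is 11:30 − 90 min = 10:00.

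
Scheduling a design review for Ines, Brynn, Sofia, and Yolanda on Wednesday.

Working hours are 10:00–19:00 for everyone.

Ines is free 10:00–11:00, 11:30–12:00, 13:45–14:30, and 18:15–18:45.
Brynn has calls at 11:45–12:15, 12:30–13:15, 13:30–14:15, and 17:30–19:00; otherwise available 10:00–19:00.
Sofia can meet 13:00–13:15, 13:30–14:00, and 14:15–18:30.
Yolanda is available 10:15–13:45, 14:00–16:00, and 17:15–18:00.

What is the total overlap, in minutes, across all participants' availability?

15 minutes

Brynn free within 10:00–19:00: 10:00–11:45, 12:15–12:30, 13:15–13:30, 14:15–17:30.
Ines ∩ Brynn: 10:00–11:00, 11:30–11:45, 14:15–14:30.
Ines ∩ Brynn ∩ Sofia: 14:15–14:30.
Ines ∩ Brynn ∩ Sofia ∩ Yolanda: 14:15–14:30.
Total common minutes: 15.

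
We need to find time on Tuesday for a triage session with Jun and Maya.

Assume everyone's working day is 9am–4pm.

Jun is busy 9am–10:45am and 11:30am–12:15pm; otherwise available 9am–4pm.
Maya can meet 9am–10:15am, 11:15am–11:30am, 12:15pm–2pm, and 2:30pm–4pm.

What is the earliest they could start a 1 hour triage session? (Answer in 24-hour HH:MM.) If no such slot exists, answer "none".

Jun free within 09:00–16:00: 10:45–11:30, 12:15–16:00.
Jun ∩ Maya: 11:15–11:30, 12:15–14:00, 14:30–16:00.
Windows ≥ 60 min: 12:15–14:00, 14:30–16:00.
Earliest such window starts at 12:15.

12:15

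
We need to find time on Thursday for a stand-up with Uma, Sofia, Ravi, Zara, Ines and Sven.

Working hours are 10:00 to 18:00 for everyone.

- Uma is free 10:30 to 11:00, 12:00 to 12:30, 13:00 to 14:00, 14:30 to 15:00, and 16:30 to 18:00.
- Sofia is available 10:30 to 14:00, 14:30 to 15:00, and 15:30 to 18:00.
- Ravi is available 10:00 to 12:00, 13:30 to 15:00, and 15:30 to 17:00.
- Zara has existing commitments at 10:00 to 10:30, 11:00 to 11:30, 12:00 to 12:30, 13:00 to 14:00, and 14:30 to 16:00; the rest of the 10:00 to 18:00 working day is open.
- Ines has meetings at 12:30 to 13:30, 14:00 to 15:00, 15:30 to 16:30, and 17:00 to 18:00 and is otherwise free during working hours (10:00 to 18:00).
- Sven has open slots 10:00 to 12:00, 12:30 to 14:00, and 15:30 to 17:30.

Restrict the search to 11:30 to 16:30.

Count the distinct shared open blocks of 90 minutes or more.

Zara free within 10:00–18:00: 10:30–11:00, 11:30–12:00, 12:30–13:00, 14:00–14:30, 16:00–18:00.
Ines free within 10:00–18:00: 10:00–12:30, 13:30–14:00, 15:00–15:30, 16:30–17:00.
Uma ∩ Sofia: 10:30–11:00, 12:00–12:30, 13:00–14:00, 14:30–15:00, 16:30–18:00.
Uma ∩ Sofia ∩ Ravi: 10:30–11:00, 13:30–14:00, 14:30–15:00, 16:30–17:00.
Uma ∩ Sofia ∩ Ravi ∩ Zara: 10:30–11:00, 16:30–17:00.
Uma ∩ Sofia ∩ Ravi ∩ Zara ∩ Ines: 10:30–11:00, 16:30–17:00.
Uma ∩ Sofia ∩ Ravi ∩ Zara ∩ Ines ∩ Sven: 10:30–11:00, 16:30–17:00.
Restricted to 11:30–16:30: (none).
Windows ≥ 90 min: (none).
That's 0 windows.

0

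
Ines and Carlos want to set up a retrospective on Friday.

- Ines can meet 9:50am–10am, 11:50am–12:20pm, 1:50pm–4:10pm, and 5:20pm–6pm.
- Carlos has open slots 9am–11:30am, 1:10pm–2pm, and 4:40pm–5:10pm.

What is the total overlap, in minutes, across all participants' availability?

20 minutes

Ines ∩ Carlos: 09:50–10:00, 13:50–14:00.
Total common minutes: 10 + 10 = 20.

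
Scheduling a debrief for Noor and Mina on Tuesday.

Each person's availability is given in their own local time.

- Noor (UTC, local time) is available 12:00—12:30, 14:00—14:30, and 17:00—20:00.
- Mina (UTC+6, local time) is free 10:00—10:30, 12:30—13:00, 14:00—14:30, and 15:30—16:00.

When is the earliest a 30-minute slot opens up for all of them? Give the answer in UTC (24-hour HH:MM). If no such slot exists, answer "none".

none

Noor → UTC: 12:00–12:30, 14:00–14:30, 17:00–20:00.
Mina → UTC: 04:00–04:30, 06:30–07:00, 08:00–08:30, 09:30–10:00.
Noor ∩ Mina: (none).
Windows ≥ 30 min: (none).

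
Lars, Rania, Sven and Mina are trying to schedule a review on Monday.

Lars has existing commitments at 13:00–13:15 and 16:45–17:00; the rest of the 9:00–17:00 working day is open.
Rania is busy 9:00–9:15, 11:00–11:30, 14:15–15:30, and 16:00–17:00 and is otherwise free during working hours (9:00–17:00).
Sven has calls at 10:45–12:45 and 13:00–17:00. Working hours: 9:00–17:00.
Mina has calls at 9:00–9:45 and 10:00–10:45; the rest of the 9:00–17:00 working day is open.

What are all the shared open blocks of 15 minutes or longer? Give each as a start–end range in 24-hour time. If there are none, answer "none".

09:45–10:00, 12:45–13:00

Lars free within 09:00–17:00: 09:00–13:00, 13:15–16:45.
Rania free within 09:00–17:00: 09:15–11:00, 11:30–14:15, 15:30–16:00.
Sven free within 09:00–17:00: 09:00–10:45, 12:45–13:00.
Mina free within 09:00–17:00: 09:45–10:00, 10:45–17:00.
Lars ∩ Rania: 09:15–11:00, 11:30–13:00, 13:15–14:15, 15:30–16:00.
Lars ∩ Rania ∩ Sven: 09:15–10:45, 12:45–13:00.
Lars ∩ Rania ∩ Sven ∩ Mina: 09:45–10:00, 12:45–13:00.
Windows ≥ 15 min: 09:45–10:00, 12:45–13:00.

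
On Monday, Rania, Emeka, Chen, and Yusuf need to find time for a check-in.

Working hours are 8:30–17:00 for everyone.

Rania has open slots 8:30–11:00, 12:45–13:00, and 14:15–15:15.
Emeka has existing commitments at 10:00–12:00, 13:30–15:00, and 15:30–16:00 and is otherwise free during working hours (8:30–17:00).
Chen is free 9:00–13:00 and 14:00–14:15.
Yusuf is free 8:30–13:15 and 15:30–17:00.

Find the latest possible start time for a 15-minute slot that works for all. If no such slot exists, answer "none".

Emeka free within 08:30–17:00: 08:30–10:00, 12:00–13:30, 15:00–15:30, 16:00–17:00.
Rania ∩ Emeka: 08:30–10:00, 12:45–13:00, 15:00–15:15.
Rania ∩ Emeka ∩ Chen: 09:00–10:00, 12:45–13:00.
Rania ∩ Emeka ∩ Chen ∩ Yusuf: 09:00–10:00, 12:45–13:00.
Windows ≥ 15 min: 09:00–10:00, 12:45–13:00.
Latest start in the last window 12:45–13:00 is 13:00 − 15 min = 12:45.

12:45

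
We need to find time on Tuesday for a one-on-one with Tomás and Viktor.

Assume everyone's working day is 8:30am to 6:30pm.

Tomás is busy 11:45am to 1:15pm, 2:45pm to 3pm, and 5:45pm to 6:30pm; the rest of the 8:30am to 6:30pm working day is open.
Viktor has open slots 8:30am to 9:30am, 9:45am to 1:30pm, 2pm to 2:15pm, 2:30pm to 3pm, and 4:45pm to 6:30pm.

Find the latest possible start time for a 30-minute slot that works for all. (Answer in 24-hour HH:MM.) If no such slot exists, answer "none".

17:15

Tomás free within 08:30–18:30: 08:30–11:45, 13:15–14:45, 15:00–17:45.
Tomás ∩ Viktor: 08:30–09:30, 09:45–11:45, 13:15–13:30, 14:00–14:15, 14:30–14:45, 16:45–17:45.
Windows ≥ 30 min: 08:30–09:30, 09:45–11:45, 16:45–17:45.
Latest start in the last window 16:45–17:45 is 17:45 − 30 min = 17:15.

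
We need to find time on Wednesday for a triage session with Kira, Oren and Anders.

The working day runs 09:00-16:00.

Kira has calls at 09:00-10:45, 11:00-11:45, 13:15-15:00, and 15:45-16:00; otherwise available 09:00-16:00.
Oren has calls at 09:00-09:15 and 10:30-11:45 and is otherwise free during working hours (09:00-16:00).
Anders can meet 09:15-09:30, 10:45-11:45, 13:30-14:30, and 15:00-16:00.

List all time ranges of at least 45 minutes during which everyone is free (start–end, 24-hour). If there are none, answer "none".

Kira free within 09:00–16:00: 10:45–11:00, 11:45–13:15, 15:00–15:45.
Oren free within 09:00–16:00: 09:15–10:30, 11:45–16:00.
Kira ∩ Oren: 11:45–13:15, 15:00–15:45.
Kira ∩ Oren ∩ Anders: 15:00–15:45.
Windows ≥ 45 min: 15:00–15:45.

15:00–15:45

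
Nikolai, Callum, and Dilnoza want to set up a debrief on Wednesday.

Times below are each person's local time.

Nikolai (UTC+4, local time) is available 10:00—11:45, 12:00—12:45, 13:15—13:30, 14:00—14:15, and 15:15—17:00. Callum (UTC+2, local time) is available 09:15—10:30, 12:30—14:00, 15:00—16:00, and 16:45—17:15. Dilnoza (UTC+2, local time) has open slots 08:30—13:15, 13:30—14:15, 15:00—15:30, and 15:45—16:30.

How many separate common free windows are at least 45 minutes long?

0

Nikolai → UTC: 06:00–07:45, 08:00–08:45, 09:15–09:30, 10:00–10:15, 11:15–13:00.
Callum → UTC: 07:15–08:30, 10:30–12:00, 13:00–14:00, 14:45–15:15.
Dilnoza → UTC: 06:30–11:15, 11:30–12:15, 13:00–13:30, 13:45–14:30.
Nikolai ∩ Callum: 07:15–07:45, 08:00–08:30, 11:15–12:00.
Nikolai ∩ Callum ∩ Dilnoza: 07:15–07:45, 08:00–08:30, 11:30–12:00.
Windows ≥ 45 min: (none).
That's 0 windows.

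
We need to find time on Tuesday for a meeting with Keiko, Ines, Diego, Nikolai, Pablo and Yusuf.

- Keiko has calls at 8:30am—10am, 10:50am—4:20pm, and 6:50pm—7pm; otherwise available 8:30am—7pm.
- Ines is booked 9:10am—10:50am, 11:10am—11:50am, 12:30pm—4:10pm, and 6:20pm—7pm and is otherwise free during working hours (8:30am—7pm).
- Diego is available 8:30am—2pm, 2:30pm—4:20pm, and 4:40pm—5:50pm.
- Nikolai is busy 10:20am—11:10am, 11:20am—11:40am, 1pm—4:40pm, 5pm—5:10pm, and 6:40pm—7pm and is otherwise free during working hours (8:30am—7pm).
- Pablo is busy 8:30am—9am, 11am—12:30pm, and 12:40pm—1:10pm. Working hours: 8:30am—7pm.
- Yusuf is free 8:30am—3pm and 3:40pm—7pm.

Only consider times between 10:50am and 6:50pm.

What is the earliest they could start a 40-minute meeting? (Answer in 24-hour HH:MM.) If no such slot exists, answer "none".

17:10

Keiko free within 08:30–19:00: 10:00–10:50, 16:20–18:50.
Ines free within 08:30–19:00: 08:30–09:10, 10:50–11:10, 11:50–12:30, 16:10–18:20.
Nikolai free within 08:30–19:00: 08:30–10:20, 11:10–11:20, 11:40–13:00, 16:40–17:00, 17:10–18:40.
Pablo free within 08:30–19:00: 09:00–11:00, 12:30–12:40, 13:10–19:00.
Keiko ∩ Ines: 16:20–18:20.
Keiko ∩ Ines ∩ Diego: 16:40–17:50.
Keiko ∩ Ines ∩ Diego ∩ Nikolai: 16:40–17:00, 17:10–17:50.
Keiko ∩ Ines ∩ Diego ∩ Nikolai ∩ Pablo: 16:40–17:00, 17:10–17:50.
Keiko ∩ Ines ∩ Diego ∩ Nikolai ∩ Pablo ∩ Yusuf: 16:40–17:00, 17:10–17:50.
Restricted to 10:50–18:50: 16:40–17:00, 17:10–17:50.
Windows ≥ 40 min: 17:10–17:50.
Earliest such window starts at 17:10.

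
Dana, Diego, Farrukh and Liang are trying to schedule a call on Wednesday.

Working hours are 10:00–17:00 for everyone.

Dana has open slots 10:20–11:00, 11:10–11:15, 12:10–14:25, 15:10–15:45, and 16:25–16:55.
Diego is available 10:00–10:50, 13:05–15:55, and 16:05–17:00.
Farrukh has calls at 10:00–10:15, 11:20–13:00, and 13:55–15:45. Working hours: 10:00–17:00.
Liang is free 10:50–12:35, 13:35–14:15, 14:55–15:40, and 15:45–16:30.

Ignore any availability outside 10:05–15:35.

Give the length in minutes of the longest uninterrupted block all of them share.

Farrukh free within 10:00–17:00: 10:15–11:20, 13:00–13:55, 15:45–17:00.
Dana ∩ Diego: 10:20–10:50, 13:05–14:25, 15:10–15:45, 16:25–16:55.
Dana ∩ Diego ∩ Farrukh: 10:20–10:50, 13:05–13:55, 16:25–16:55.
Dana ∩ Diego ∩ Farrukh ∩ Liang: 13:35–13:55, 16:25–16:30.
Restricted to 10:05–15:35: 13:35–13:55.
Single common window of 20 minutes.

20 minutes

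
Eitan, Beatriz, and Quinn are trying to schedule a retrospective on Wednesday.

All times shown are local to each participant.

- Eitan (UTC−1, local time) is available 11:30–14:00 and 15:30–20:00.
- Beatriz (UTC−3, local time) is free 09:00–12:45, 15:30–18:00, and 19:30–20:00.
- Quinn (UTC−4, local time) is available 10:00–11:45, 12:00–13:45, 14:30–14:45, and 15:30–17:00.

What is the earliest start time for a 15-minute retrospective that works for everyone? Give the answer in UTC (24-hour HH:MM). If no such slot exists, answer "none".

Eitan → UTC: 12:30–15:00, 16:30–21:00.
Beatriz → UTC: 12:00–15:45, 18:30–21:00, 22:30–23:00.
Quinn → UTC: 14:00–15:45, 16:00–17:45, 18:30–18:45, 19:30–21:00.
Eitan ∩ Beatriz: 12:30–15:00, 18:30–21:00.
Eitan ∩ Beatriz ∩ Quinn: 14:00–15:00, 18:30–18:45, 19:30–21:00.
Windows ≥ 15 min: 14:00–15:00, 18:30–18:45, 19:30–21:00.
Earliest such window starts at 14:00.

14:00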